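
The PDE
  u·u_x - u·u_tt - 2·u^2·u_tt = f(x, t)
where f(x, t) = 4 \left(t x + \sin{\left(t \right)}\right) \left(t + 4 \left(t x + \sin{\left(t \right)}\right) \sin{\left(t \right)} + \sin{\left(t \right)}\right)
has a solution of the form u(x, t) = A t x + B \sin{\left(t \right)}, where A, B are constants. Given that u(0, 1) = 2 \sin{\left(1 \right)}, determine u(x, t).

Substitute the ansatz u = A t x + B \sin{\left(t \right)} into the left-hand side.
Derivatives of the ansatz:
  u_x = A t
  u_tt = - B \sin{\left(t \right)}
Term by term:
  u·u_x = A^{2} t^{2} x + A B t \sin{\left(t \right)}
  -u·u_tt = A B t x \sin{\left(t \right)} + B^{2} \sin^{2}{\left(t \right)}
  -2·u^2·u_tt = 2 A^{2} B t^{2} x^{2} \sin{\left(t \right)} + 4 A B^{2} t x \sin^{2}{\left(t \right)} + 2 B^{3} \sin^{3}{\left(t \right)}
So the left-hand side equals
  2 A^{2} B t^{2} x^{2} \sin{\left(t \right)} + A^{2} t^{2} x + 4 A B^{2} t x \sin^{2}{\left(t \right)} + A B t x \sin{\left(t \right)} + A B t \sin{\left(t \right)} + 2 B^{3} \sin^{3}{\left(t \right)} + B^{2} \sin^{2}{\left(t \right)}
This must equal f(x, t) identically; expanded, f = 16 t^{2} x^{2} \sin{\left(t \right)} + 4 t^{2} x + 32 t x \sin^{2}{\left(t \right)} + 4 t x \sin{\left(t \right)} + 4 t \sin{\left(t \right)} + 16 \sin^{3}{\left(t \right)} + 4 \sin^{2}{\left(t \right)}.
Matching coefficients of the independent functions:
  [t \sin{\left(t \right)}, t x \sin{\left(t \right)}]:  A B = 4
  [t^{2} x]:  A^{2} = 4
  [t x \sin^{2}{\left(t \right)}]:  4 A B^{2} = 32
  [t^{2} x^{2} \sin{\left(t \right)}]:  2 A^{2} B = 16
  [\sin^{2}{\left(t \right)}]:  B^{2} = 4
  [\sin^{3}{\left(t \right)}]:  2 B^{3} = 16
Solving: A = 2, B = 2.
Check against the point condition:
  u(0, 1) = 2 \sin{\left(1 \right)}  ⟹  B \sin{\left(1 \right)} = 2 \sin{\left(1 \right)}  ✓
Hence u(x, t) = 2 t x + 2 \sin{\left(t \right)}.

Answer: u(x, t) = 2 t x + 2 \sin{\left(t \right)}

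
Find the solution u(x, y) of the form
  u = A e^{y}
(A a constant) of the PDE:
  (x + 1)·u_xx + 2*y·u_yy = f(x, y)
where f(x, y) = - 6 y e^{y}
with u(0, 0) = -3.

Substitute the ansatz u = A e^{y} into the left-hand side.
Derivatives of the ansatz:
  u_xx = 0
  u_yy = A e^{y}
Term by term:
  (x + 1)·u_xx = 0
  2*y·u_yy = 2 A y e^{y}
So the left-hand side equals
  2 A y e^{y}
This must equal f(x, y) = - 6 y e^{y} identically.
Matching coefficients of the independent functions:
  [y e^{y}]:  2 A = -6
Solving: A = -3.
Check against the point condition:
  u(0, 0) = -3  ⟹  A = -3  ✓
Hence u(x, y) = - 3 e^{y}.

Answer: u(x, y) = - 3 e^{y}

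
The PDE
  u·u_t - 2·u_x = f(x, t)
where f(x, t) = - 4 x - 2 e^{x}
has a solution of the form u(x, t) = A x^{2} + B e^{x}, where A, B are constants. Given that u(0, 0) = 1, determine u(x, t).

Substitute the ansatz u = A x^{2} + B e^{x} into the left-hand side.
Derivatives of the ansatz:
  u_t = 0
  u_x = 2 A x + B e^{x}
Term by term:
  u·u_t = 0
  -2·u_x = - 4 A x - 2 B e^{x}
So the left-hand side equals
  - 4 A x - 2 B e^{x}
This must equal f(x, t) = - 4 x - 2 e^{x} identically.
Matching coefficients of the independent functions:
  [x]:  - 4 A = -4
  [e^{x}]:  - 2 B = -2
Solving: A = 1, B = 1.
Check against the point condition:
  u(0, 0) = 1  ⟹  B = 1  ✓
Hence u(x, t) = x^{2} + e^{x}.

Answer: u(x, t) = x^{2} + e^{x}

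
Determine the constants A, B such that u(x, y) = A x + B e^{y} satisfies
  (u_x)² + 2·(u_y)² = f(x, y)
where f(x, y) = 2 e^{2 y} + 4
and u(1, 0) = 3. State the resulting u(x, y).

Answer: u(x, y) = 2 x + e^{y}

Derivation:
Substitute the ansatz u = A x + B e^{y} into the left-hand side.
Derivatives of the ansatz:
  u_x = A
  u_y = B e^{y}
Term by term:
  (u_x)² = A^{2}
  2·(u_y)² = 2 B^{2} e^{2 y}
So the left-hand side equals
  A^{2} + 2 B^{2} e^{2 y}
This must equal f(x, y) = 2 e^{2 y} + 4 identically.
Matching coefficients of the independent functions:
  [constant term]:  A^{2} = 4
  [e^{2 y}]:  2 B^{2} = 2
These equations allow (A, B) = (-2, -1) or (-2, 1) or (2, -1) or (2, 1).
Impose the point condition(s):
  u(1, 0) = 3  ⟹  A + B = 3
Only A = 2, B = 1 satisfies everything.
Hence u(x, y) = 2 x + e^{y}.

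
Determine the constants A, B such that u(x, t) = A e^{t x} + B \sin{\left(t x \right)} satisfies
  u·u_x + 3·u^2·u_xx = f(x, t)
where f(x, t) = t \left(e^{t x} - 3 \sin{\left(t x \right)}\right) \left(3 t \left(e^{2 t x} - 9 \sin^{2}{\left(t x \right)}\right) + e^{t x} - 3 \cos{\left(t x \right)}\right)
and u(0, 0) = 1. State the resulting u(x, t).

Substitute the ansatz u = A e^{t x} + B \sin{\left(t x \right)} into the left-hand side.
Derivatives of the ansatz:
  u_x = A t e^{t x} + B t \cos{\left(t x \right)}
  u_xx = A t^{2} e^{t x} - B t^{2} \sin{\left(t x \right)}
Term by term:
  u·u_x = A^{2} t e^{2 t x} + A B t e^{t x} \sin{\left(t x \right)} + A B t e^{t x} \cos{\left(t x \right)} + B^{2} t \sin{\left(t x \right)} \cos{\left(t x \right)}
  3·u^2·u_xx = 3 A^{3} t^{2} e^{3 t x} + 3 A^{2} B t^{2} e^{2 t x} \sin{\left(t x \right)} - 3 A B^{2} t^{2} e^{t x} \sin^{2}{\left(t x \right)} - 3 B^{3} t^{2} \sin^{3}{\left(t x \right)}
So the left-hand side equals
  3 A^{3} t^{2} e^{3 t x} + 3 A^{2} B t^{2} e^{2 t x} \sin{\left(t x \right)} + A^{2} t e^{2 t x} - 3 A B^{2} t^{2} e^{t x} \sin^{2}{\left(t x \right)} + A B t e^{t x} \sin{\left(t x \right)} + A B t e^{t x} \cos{\left(t x \right)} - 3 B^{3} t^{2} \sin^{3}{\left(t x \right)} + B^{2} t \sin{\left(t x \right)} \cos{\left(t x \right)}
This must equal f(x, t) identically; expanded, f = 3 t^{2} e^{3 t x} - 9 t^{2} e^{2 t x} \sin{\left(t x \right)} - 27 t^{2} e^{t x} \sin^{2}{\left(t x \right)} + 81 t^{2} \sin^{3}{\left(t x \right)} + t e^{2 t x} - 3 t e^{t x} \sin{\left(t x \right)} - 3 t e^{t x} \cos{\left(t x \right)} + 9 t \sin{\left(t x \right)} \cos{\left(t x \right)}.
Matching coefficients of the independent functions:
  [t e^{2 t x}]:  A^{2} = 1
  [t^{2} e^{3 t x}]:  3 A^{3} = 3
  [t^{2} \sin^{3}{\left(t x \right)}]:  - 3 B^{3} = 81
  [t e^{t x} \sin{\left(t x \right)}, t e^{t x} \cos{\left(t x \right)}]:  A B = -3
  [t \sin{\left(t x \right)} \cos{\left(t x \right)}]:  B^{2} = 9
  [t^{2} e^{t x} \sin^{2}{\left(t x \right)}]:  - 3 A B^{2} = -27
  [t^{2} e^{2 t x} \sin{\left(t x \right)}]:  3 A^{2} B = -9
Solving: A = 1, B = -3.
Check against the point condition:
  u(0, 0) = 1  ⟹  A = 1  ✓
Hence u(x, t) = e^{t x} - 3 \sin{\left(t x \right)}.

Answer: u(x, t) = e^{t x} - 3 \sin{\left(t x \right)}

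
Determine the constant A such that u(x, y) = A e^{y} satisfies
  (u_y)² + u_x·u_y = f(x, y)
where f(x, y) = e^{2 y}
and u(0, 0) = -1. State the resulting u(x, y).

Answer: u(x, y) = - e^{y}

Derivation:
Substitute the ansatz u = A e^{y} into the left-hand side.
Derivatives of the ansatz:
  u_y = A e^{y}
  u_x = 0
Term by term:
  (u_y)² = A^{2} e^{2 y}
  u_x·u_y = 0
So the left-hand side equals
  A^{2} e^{2 y}
This must equal f(x, y) = e^{2 y} identically.
Matching coefficients of the independent functions:
  [e^{2 y}]:  A^{2} = 1
These equations allow (A) = (-1) or (1).
Impose the point condition(s):
  u(0, 0) = -1  ⟹  A = -1
Only A = -1 satisfies everything.
Hence u(x, y) = - e^{y}.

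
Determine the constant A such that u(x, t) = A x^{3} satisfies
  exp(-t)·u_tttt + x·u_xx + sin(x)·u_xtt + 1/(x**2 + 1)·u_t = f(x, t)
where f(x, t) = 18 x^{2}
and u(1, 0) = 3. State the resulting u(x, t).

Answer: u(x, t) = 3 x^{3}

Derivation:
Substitute the ansatz u = A x^{3} into the left-hand side.
Derivatives of the ansatz:
  u_tttt = 0
  u_xx = 6 A x
  u_xtt = 0
  u_t = 0
Term by term:
  exp(-t)·u_tttt = 0
  x·u_xx = 6 A x^{2}
  sin(x)·u_xtt = 0
  1/(x**2 + 1)·u_t = 0
So the left-hand side equals
  6 A x^{2}
This must equal f(x, t) = 18 x^{2} identically.
Matching coefficients of the independent functions:
  [x^{2}]:  6 A = 18
Solving: A = 3.
Check against the point condition:
  u(1, 0) = 3  ⟹  A = 3  ✓
Hence u(x, t) = 3 x^{3}.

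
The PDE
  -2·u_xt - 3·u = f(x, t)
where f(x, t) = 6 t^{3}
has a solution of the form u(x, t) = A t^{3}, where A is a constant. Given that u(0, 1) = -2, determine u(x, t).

Substitute the ansatz u = A t^{3} into the left-hand side.
Derivatives of the ansatz:
  u_xt = 0
Term by term:
  -2·u_xt = 0
  -3·u = - 3 A t^{3}
So the left-hand side equals
  - 3 A t^{3}
This must equal f(x, t) = 6 t^{3} identically.
Matching coefficients of the independent functions:
  [t^{3}]:  - 3 A = 6
Solving: A = -2.
Check against the point condition:
  u(0, 1) = -2  ⟹  A = -2  ✓
Hence u(x, t) = - 2 t^{3}.

Answer: u(x, t) = - 2 t^{3}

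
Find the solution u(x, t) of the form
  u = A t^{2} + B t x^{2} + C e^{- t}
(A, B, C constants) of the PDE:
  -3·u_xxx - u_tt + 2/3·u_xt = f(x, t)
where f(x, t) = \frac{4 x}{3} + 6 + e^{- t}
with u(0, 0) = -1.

Answer: u(x, t) = - 3 t^{2} + t x^{2} - e^{- t}

Derivation:
Substitute the ansatz u = A t^{2} + B t x^{2} + C e^{- t} into the left-hand side.
Derivatives of the ansatz:
  u_xxx = 0
  u_tt = 2 A + C e^{- t}
  u_xt = 2 B x
Term by term:
  -3·u_xxx = 0
  -u_tt = - 2 A - C e^{- t}
  2/3·u_xt = \frac{4 B x}{3}
So the left-hand side equals
  - 2 A + \frac{4 B x}{3} - C e^{- t}
This must equal f(x, t) = \frac{4 x}{3} + 6 + e^{- t} identically.
Matching coefficients of the independent functions:
  [constant term]:  - 2 A = 6
  [x]:  \frac{4 B}{3} = \frac{4}{3}
  [e^{- t}]:  - C = 1
Solving: A = -3, B = 1, C = -1.
Check against the point condition:
  u(0, 0) = -1  ⟹  C = -1  ✓
Hence u(x, t) = - 3 t^{2} + t x^{2} - e^{- t}.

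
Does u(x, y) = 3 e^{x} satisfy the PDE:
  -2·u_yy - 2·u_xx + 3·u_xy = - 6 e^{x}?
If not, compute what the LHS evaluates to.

Answer: Yes

Derivation:
Evaluate each term of the left-hand side for u = 3 e^{x}.
Derivatives:
  u_yy = 0
  u_xx = 3 e^{x}
  u_xy = 0
Terms:
  -2·u_yy = 0
  -2·u_xx = - 6 e^{x}
  3·u_xy = 0
Sum: LHS = - 6 e^{x}
This is exactly the given right-hand side, so u is a solution.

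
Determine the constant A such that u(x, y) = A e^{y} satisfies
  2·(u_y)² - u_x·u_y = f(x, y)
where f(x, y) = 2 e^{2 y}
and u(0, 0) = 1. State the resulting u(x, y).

Answer: u(x, y) = e^{y}

Derivation:
Substitute the ansatz u = A e^{y} into the left-hand side.
Derivatives of the ansatz:
  u_y = A e^{y}
  u_x = 0
Term by term:
  2·(u_y)² = 2 A^{2} e^{2 y}
  -u_x·u_y = 0
So the left-hand side equals
  2 A^{2} e^{2 y}
This must equal f(x, y) = 2 e^{2 y} identically.
Matching coefficients of the independent functions:
  [e^{2 y}]:  2 A^{2} = 2
These equations allow (A) = (-1) or (1).
Impose the point condition(s):
  u(0, 0) = 1  ⟹  A = 1
Only A = 1 satisfies everything.
Hence u(x, y) = e^{y}.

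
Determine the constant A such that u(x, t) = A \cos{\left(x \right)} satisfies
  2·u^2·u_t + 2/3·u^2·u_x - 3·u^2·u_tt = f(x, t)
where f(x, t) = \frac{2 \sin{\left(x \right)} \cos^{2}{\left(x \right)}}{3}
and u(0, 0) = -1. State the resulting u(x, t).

Substitute the ansatz u = A \cos{\left(x \right)} into the left-hand side.
Derivatives of the ansatz:
  u_t = 0
  u_x = - A \sin{\left(x \right)}
  u_tt = 0
Term by term:
  2·u^2·u_t = 0
  2/3·u^2·u_x = - \frac{2 A^{3} \sin{\left(x \right)} \cos^{2}{\left(x \right)}}{3}
  -3·u^2·u_tt = 0
So the left-hand side equals
  - \frac{2 A^{3} \sin{\left(x \right)} \cos^{2}{\left(x \right)}}{3}
This must equal f(x, t) = \frac{2 \sin{\left(x \right)} \cos^{2}{\left(x \right)}}{3} identically.
Matching coefficients of the independent functions:
  [\sin{\left(x \right)} \cos^{2}{\left(x \right)}]:  - \frac{2 A^{3}}{3} = \frac{2}{3}
Solving: A = -1.
Check against the point condition:
  u(0, 0) = -1  ⟹  A = -1  ✓
Hence u(x, t) = - \cos{\left(x \right)}.

Answer: u(x, t) = - \cos{\left(x \right)}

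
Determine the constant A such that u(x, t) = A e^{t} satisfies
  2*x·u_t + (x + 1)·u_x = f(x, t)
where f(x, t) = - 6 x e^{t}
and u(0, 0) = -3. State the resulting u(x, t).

Answer: u(x, t) = - 3 e^{t}

Derivation:
Substitute the ansatz u = A e^{t} into the left-hand side.
Derivatives of the ansatz:
  u_t = A e^{t}
  u_x = 0
Term by term:
  2*x·u_t = 2 A x e^{t}
  (x + 1)·u_x = 0
So the left-hand side equals
  2 A x e^{t}
This must equal f(x, t) = - 6 x e^{t} identically.
Matching coefficients of the independent functions:
  [x e^{t}]:  2 A = -6
Solving: A = -3.
Check against the point condition:
  u(0, 0) = -3  ⟹  A = -3  ✓
Hence u(x, t) = - 3 e^{t}.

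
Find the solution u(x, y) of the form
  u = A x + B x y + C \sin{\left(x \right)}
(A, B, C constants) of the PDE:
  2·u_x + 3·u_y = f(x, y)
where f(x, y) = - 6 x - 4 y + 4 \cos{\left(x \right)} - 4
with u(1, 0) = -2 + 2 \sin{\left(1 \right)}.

Substitute the ansatz u = A x + B x y + C \sin{\left(x \right)} into the left-hand side.
Derivatives of the ansatz:
  u_x = A + B y + C \cos{\left(x \right)}
  u_y = B x
Term by term:
  2·u_x = 2 A + 2 B y + 2 C \cos{\left(x \right)}
  3·u_y = 3 B x
So the left-hand side equals
  2 A + 3 B x + 2 B y + 2 C \cos{\left(x \right)}
This must equal f(x, y) = - 6 x - 4 y + 4 \cos{\left(x \right)} - 4 identically.
Matching coefficients of the independent functions:
  [constant term]:  2 A = -4
  [x]:  3 B = -6
  [y]:  2 B = -4
  [\cos{\left(x \right)}]:  2 C = 4
Solving: A = -2, B = -2, C = 2.
Check against the point condition:
  u(1, 0) = -2 + 2 \sin{\left(1 \right)}  ⟹  A + C \sin{\left(1 \right)} = -2 + 2 \sin{\left(1 \right)}  ✓
Hence u(x, y) = - 2 x y - 2 x + 2 \sin{\left(x \right)}.

Answer: u(x, y) = - 2 x y - 2 x + 2 \sin{\left(x \right)}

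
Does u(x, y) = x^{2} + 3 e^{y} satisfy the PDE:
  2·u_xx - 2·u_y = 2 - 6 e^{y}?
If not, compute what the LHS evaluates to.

Evaluate each term of the left-hand side for u = x^{2} + 3 e^{y}.
Derivatives:
  u_xx = 2
  u_y = 3 e^{y}
Terms:
  2·u_xx = 4
  -2·u_y = - 6 e^{y}
Sum: LHS = 4 - 6 e^{y}
Given right-hand side: 2 - 6 e^{y}. Difference LHS − RHS = 2 ≠ 0, so u is not a solution.

Answer: No, the LHS evaluates to 4 - 6 e^{y}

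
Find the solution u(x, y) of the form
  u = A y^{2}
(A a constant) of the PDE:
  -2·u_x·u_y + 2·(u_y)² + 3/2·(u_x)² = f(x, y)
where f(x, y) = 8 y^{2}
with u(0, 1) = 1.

Substitute the ansatz u = A y^{2} into the left-hand side.
Derivatives of the ansatz:
  u_x = 0
  u_y = 2 A y
Term by term:
  -2·u_x·u_y = 0
  2·(u_y)² = 8 A^{2} y^{2}
  3/2·(u_x)² = 0
So the left-hand side equals
  8 A^{2} y^{2}
This must equal f(x, y) = 8 y^{2} identically.
Matching coefficients of the independent functions:
  [y^{2}]:  8 A^{2} = 8
These equations allow (A) = (-1) or (1).
Impose the point condition(s):
  u(0, 1) = 1  ⟹  A = 1
Only A = 1 satisfies everything.
Hence u(x, y) = y^{2}.

Answer: u(x, y) = y^{2}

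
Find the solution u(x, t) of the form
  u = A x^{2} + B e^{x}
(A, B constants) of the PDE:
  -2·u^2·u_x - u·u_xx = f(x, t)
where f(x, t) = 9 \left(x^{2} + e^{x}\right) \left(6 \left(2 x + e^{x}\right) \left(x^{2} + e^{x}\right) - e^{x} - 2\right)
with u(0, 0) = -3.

Substitute the ansatz u = A x^{2} + B e^{x} into the left-hand side.
Derivatives of the ansatz:
  u_x = 2 A x + B e^{x}
  u_xx = 2 A + B e^{x}
Term by term:
  -2·u^2·u_x = - 4 A^{3} x^{5} - 2 A^{2} B x^{4} e^{x} - 8 A^{2} B x^{3} e^{x} - 4 A B^{2} x^{2} e^{2 x} - 4 A B^{2} x e^{2 x} - 2 B^{3} e^{3 x}
  -u·u_xx = - 2 A^{2} x^{2} - A B x^{2} e^{x} - 2 A B e^{x} - B^{2} e^{2 x}
So the left-hand side equals
  - 4 A^{3} x^{5} - 2 A^{2} B x^{4} e^{x} - 8 A^{2} B x^{3} e^{x} - 2 A^{2} x^{2} - 4 A B^{2} x^{2} e^{2 x} - 4 A B^{2} x e^{2 x} - A B x^{2} e^{x} - 2 A B e^{x} - 2 B^{3} e^{3 x} - B^{2} e^{2 x}
This must equal f(x, t) identically; expanded, f = 108 x^{5} + 54 x^{4} e^{x} + 216 x^{3} e^{x} + 108 x^{2} e^{2 x} - 9 x^{2} e^{x} - 18 x^{2} + 108 x e^{2 x} + 54 e^{3 x} - 9 e^{2 x} - 18 e^{x}.
Matching coefficients of the independent functions:
  [x^{2}]:  - 2 A^{2} = -18
  [x^{5}]:  - 4 A^{3} = 108
  [x e^{2 x}, x^{2} e^{2 x}]:  - 4 A B^{2} = 108
  [x^{2} e^{x}]:  - A B = -9
  [x^{3} e^{x}]:  - 8 A^{2} B = 216
  [x^{4} e^{x}]:  - 2 A^{2} B = 54
  [e^{x}]:  - 2 A B = -18
  [e^{2 x}]:  - B^{2} = -9
  [e^{3 x}]:  - 2 B^{3} = 54
Solving: A = -3, B = -3.
Check against the point condition:
  u(0, 0) = -3  ⟹  B = -3  ✓
Hence u(x, t) = - 3 x^{2} - 3 e^{x}.

Answer: u(x, t) = - 3 x^{2} - 3 e^{x}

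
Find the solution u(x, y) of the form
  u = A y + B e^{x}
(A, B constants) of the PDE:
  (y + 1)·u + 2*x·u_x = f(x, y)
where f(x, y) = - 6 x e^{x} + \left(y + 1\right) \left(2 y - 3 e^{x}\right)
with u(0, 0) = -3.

Substitute the ansatz u = A y + B e^{x} into the left-hand side.
Derivatives of the ansatz:
  u_x = B e^{x}
Term by term:
  (y + 1)·u = A y^{2} + A y + B y e^{x} + B e^{x}
  2*x·u_x = 2 B x e^{x}
So the left-hand side equals
  A y^{2} + A y + 2 B x e^{x} + B y e^{x} + B e^{x}
This must equal f(x, y) identically; expanded, f = - 6 x e^{x} + 2 y^{2} - 3 y e^{x} + 2 y - 3 e^{x}.
Matching coefficients of the independent functions:
  [y, y^{2}]:  A = 2
  [x e^{x}]:  2 B = -6
  [y e^{x}, e^{x}]:  B = -3
Solving: A = 2, B = -3.
Check against the point condition:
  u(0, 0) = -3  ⟹  B = -3  ✓
Hence u(x, y) = 2 y - 3 e^{x}.

Answer: u(x, y) = 2 y - 3 e^{x}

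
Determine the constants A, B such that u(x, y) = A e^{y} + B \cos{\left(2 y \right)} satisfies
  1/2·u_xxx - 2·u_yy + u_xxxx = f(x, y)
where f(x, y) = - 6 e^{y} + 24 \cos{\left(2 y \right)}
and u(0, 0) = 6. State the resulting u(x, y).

Substitute the ansatz u = A e^{y} + B \cos{\left(2 y \right)} into the left-hand side.
Derivatives of the ansatz:
  u_xxx = 0
  u_yy = A e^{y} - 4 B \cos{\left(2 y \right)}
  u_xxxx = 0
Term by term:
  1/2·u_xxx = 0
  -2·u_yy = - 2 A e^{y} + 8 B \cos{\left(2 y \right)}
  u_xxxx = 0
So the left-hand side equals
  - 2 A e^{y} + 8 B \cos{\left(2 y \right)}
This must equal f(x, y) = - 6 e^{y} + 24 \cos{\left(2 y \right)} identically.
Matching coefficients of the independent functions:
  [e^{y}]:  - 2 A = -6
  [\cos{\left(2 y \right)}]:  8 B = 24
Solving: A = 3, B = 3.
Check against the point condition:
  u(0, 0) = 6  ⟹  A + B = 6  ✓
Hence u(x, y) = 3 e^{y} + 3 \cos{\left(2 y \right)}.

Answer: u(x, y) = 3 e^{y} + 3 \cos{\left(2 y \right)}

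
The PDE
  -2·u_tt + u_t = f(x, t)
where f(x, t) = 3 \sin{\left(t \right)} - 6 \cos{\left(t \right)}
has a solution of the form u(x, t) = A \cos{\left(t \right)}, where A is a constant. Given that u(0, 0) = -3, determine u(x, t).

Substitute the ansatz u = A \cos{\left(t \right)} into the left-hand side.
Derivatives of the ansatz:
  u_tt = - A \cos{\left(t \right)}
  u_t = - A \sin{\left(t \right)}
Term by term:
  -2·u_tt = 2 A \cos{\left(t \right)}
  u_t = - A \sin{\left(t \right)}
So the left-hand side equals
  - A \sin{\left(t \right)} + 2 A \cos{\left(t \right)}
This must equal f(x, t) = 3 \sin{\left(t \right)} - 6 \cos{\left(t \right)} identically.
Matching coefficients of the independent functions:
  [\sin{\left(t \right)}]:  - A = 3
  [\cos{\left(t \right)}]:  2 A = -6
Solving: A = -3.
Check against the point condition:
  u(0, 0) = -3  ⟹  A = -3  ✓
Hence u(x, t) = - 3 \cos{\left(t \right)}.

Answer: u(x, t) = - 3 \cos{\left(t \right)}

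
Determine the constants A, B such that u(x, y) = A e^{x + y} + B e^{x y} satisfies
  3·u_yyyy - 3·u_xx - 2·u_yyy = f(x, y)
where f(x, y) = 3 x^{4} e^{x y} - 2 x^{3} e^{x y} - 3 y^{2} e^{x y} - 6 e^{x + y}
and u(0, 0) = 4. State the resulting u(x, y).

Substitute the ansatz u = A e^{x + y} + B e^{x y} into the left-hand side.
Derivatives of the ansatz:
  u_yyyy = A e^{x} e^{y} + B x^{4} e^{x y}
  u_xx = A e^{x} e^{y} + B y^{2} e^{x y}
  u_yyy = A e^{x} e^{y} + B x^{3} e^{x y}
Term by term:
  3·u_yyyy = 3 A e^{x} e^{y} + 3 B x^{4} e^{x y}
  -3·u_xx = - 3 A e^{x} e^{y} - 3 B y^{2} e^{x y}
  -2·u_yyy = - 2 A e^{x} e^{y} - 2 B x^{3} e^{x y}
So the left-hand side equals
  - 2 A e^{x} e^{y} + 3 B x^{4} e^{x y} - 2 B x^{3} e^{x y} - 3 B y^{2} e^{x y}
This must equal f(x, y) identically; expanded, f = 3 x^{4} e^{x y} - 2 x^{3} e^{x y} - 3 y^{2} e^{x y} - 6 e^{x} e^{y}.
Matching coefficients of the independent functions:
  [x^{3} e^{x y}]:  - 2 B = -2
  [x^{4} e^{x y}]:  3 B = 3
  [y^{2} e^{x y}]:  - 3 B = -3
  [e^{x} e^{y}]:  - 2 A = -6
Solving: A = 3, B = 1.
Check against the point condition:
  u(0, 0) = 4  ⟹  A + B = 4  ✓
Hence u(x, y) = e^{x y} + 3 e^{x + y}.

Answer: u(x, y) = e^{x y} + 3 e^{x + y}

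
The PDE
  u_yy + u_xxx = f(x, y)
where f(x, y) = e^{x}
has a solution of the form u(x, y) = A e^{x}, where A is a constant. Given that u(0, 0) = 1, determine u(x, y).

Substitute the ansatz u = A e^{x} into the left-hand side.
Derivatives of the ansatz:
  u_yy = 0
  u_xxx = A e^{x}
Term by term:
  u_yy = 0
  u_xxx = A e^{x}
So the left-hand side equals
  A e^{x}
This must equal f(x, y) = e^{x} identically.
Matching coefficients of the independent functions:
  [e^{x}]:  A = 1
Solving: A = 1.
Check against the point condition:
  u(0, 0) = 1  ⟹  A = 1  ✓
Hence u(x, y) = e^{x}.

Answer: u(x, y) = e^{x}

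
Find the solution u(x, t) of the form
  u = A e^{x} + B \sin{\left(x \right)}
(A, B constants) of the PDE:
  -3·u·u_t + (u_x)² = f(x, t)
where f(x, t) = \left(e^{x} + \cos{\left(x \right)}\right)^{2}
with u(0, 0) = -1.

Substitute the ansatz u = A e^{x} + B \sin{\left(x \right)} into the left-hand side.
Derivatives of the ansatz:
  u_t = 0
  u_x = A e^{x} + B \cos{\left(x \right)}
Term by term:
  -3·u·u_t = 0
  (u_x)² = A^{2} e^{2 x} + 2 A B e^{x} \cos{\left(x \right)} + B^{2} \cos^{2}{\left(x \right)}
So the left-hand side equals
  A^{2} e^{2 x} + 2 A B e^{x} \cos{\left(x \right)} + B^{2} \cos^{2}{\left(x \right)}
This must equal f(x, t) identically; expanded, f = e^{2 x} + 2 e^{x} \cos{\left(x \right)} + \cos^{2}{\left(x \right)}.
Matching coefficients of the independent functions:
  [e^{x} \cos{\left(x \right)}]:  2 A B = 2
  [e^{2 x}]:  A^{2} = 1
  [\cos^{2}{\left(x \right)}]:  B^{2} = 1
These equations allow (A, B) = (-1, -1) or (1, 1).
Impose the point condition(s):
  u(0, 0) = -1  ⟹  A = -1
Only A = -1, B = -1 satisfies everything.
Hence u(x, t) = - e^{x} - \sin{\left(x \right)}.

Answer: u(x, t) = - e^{x} - \sin{\left(x \right)}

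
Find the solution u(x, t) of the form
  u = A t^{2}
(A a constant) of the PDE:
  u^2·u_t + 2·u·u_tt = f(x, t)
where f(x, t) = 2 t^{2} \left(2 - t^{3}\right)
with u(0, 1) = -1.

Substitute the ansatz u = A t^{2} into the left-hand side.
Derivatives of the ansatz:
  u_t = 2 A t
  u_tt = 2 A
Term by term:
  u^2·u_t = 2 A^{3} t^{5}
  2·u·u_tt = 4 A^{2} t^{2}
So the left-hand side equals
  2 A^{3} t^{5} + 4 A^{2} t^{2}
This must equal f(x, t) identically; expanded, f = - 2 t^{5} + 4 t^{2}.
Matching coefficients of the independent functions:
  [t^{2}]:  4 A^{2} = 4
  [t^{5}]:  2 A^{3} = -2
Solving: A = -1.
Check against the point condition:
  u(0, 1) = -1  ⟹  A = -1  ✓
Hence u(x, t) = - t^{2}.

Answer: u(x, t) = - t^{2}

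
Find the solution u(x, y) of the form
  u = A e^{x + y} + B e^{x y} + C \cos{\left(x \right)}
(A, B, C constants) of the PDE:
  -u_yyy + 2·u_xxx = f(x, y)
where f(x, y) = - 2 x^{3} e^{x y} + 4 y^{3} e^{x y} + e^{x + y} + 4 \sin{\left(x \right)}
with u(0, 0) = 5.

Answer: u(x, y) = 2 e^{x y} + e^{x + y} + 2 \cos{\left(x \right)}

Derivation:
Substitute the ansatz u = A e^{x + y} + B e^{x y} + C \cos{\left(x \right)} into the left-hand side.
Derivatives of the ansatz:
  u_yyy = A e^{x} e^{y} + B x^{3} e^{x y}
  u_xxx = A e^{x} e^{y} + B y^{3} e^{x y} + C \sin{\left(x \right)}
Term by term:
  -u_yyy = - A e^{x} e^{y} - B x^{3} e^{x y}
  2·u_xxx = 2 A e^{x} e^{y} + 2 B y^{3} e^{x y} + 2 C \sin{\left(x \right)}
So the left-hand side equals
  A e^{x} e^{y} - B x^{3} e^{x y} + 2 B y^{3} e^{x y} + 2 C \sin{\left(x \right)}
This must equal f(x, y) identically; expanded, f = - 2 x^{3} e^{x y} + 4 y^{3} e^{x y} + e^{x} e^{y} + 4 \sin{\left(x \right)}.
Matching coefficients of the independent functions:
  [x^{3} e^{x y}]:  - B = -2
  [y^{3} e^{x y}]:  2 B = 4
  [e^{x} e^{y}]:  A = 1
  [\sin{\left(x \right)}]:  2 C = 4
Solving: A = 1, B = 2, C = 2.
Check against the point condition:
  u(0, 0) = 5  ⟹  A + B + C = 5  ✓
Hence u(x, y) = 2 e^{x y} + e^{x + y} + 2 \cos{\left(x \right)}.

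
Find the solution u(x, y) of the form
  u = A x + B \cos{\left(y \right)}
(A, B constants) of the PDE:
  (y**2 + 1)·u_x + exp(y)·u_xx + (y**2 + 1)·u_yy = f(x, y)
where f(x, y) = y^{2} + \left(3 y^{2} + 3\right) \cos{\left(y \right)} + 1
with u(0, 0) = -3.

Answer: u(x, y) = x - 3 \cos{\left(y \right)}

Derivation:
Substitute the ansatz u = A x + B \cos{\left(y \right)} into the left-hand side.
Derivatives of the ansatz:
  u_x = A
  u_xx = 0
  u_yy = - B \cos{\left(y \right)}
Term by term:
  (y**2 + 1)·u_x = A y^{2} + A
  exp(y)·u_xx = 0
  (y**2 + 1)·u_yy = - B y^{2} \cos{\left(y \right)} - B \cos{\left(y \right)}
So the left-hand side equals
  A y^{2} + A - B y^{2} \cos{\left(y \right)} - B \cos{\left(y \right)}
This must equal f(x, y) identically; expanded, f = 3 y^{2} \cos{\left(y \right)} + y^{2} + 3 \cos{\left(y \right)} + 1.
Matching coefficients of the independent functions:
  [constant term, y^{2}]:  A = 1
  [y^{2} \cos{\left(y \right)}, \cos{\left(y \right)}]:  - B = 3
Solving: A = 1, B = -3.
Check against the point condition:
  u(0, 0) = -3  ⟹  B = -3  ✓
Hence u(x, y) = x - 3 \cos{\left(y \right)}.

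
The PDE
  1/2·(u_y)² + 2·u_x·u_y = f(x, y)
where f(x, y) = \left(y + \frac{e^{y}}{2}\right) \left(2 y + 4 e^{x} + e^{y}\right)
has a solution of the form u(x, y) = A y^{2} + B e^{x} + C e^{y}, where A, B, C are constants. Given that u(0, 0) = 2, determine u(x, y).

Answer: u(x, y) = y^{2} + e^{x} + e^{y}

Derivation:
Substitute the ansatz u = A y^{2} + B e^{x} + C e^{y} into the left-hand side.
Derivatives of the ansatz:
  u_y = 2 A y + C e^{y}
  u_x = B e^{x}
Term by term:
  1/2·(u_y)² = 2 A^{2} y^{2} + 2 A C y e^{y} + \frac{C^{2} e^{2 y}}{2}
  2·u_x·u_y = 4 A B y e^{x} + 2 B C e^{x} e^{y}
So the left-hand side equals
  2 A^{2} y^{2} + 4 A B y e^{x} + 2 A C y e^{y} + 2 B C e^{x} e^{y} + \frac{C^{2} e^{2 y}}{2}
This must equal f(x, y) identically; expanded, f = 2 y^{2} + 4 y e^{x} + 2 y e^{y} + 2 e^{x} e^{y} + \frac{e^{2 y}}{2}.
Matching coefficients of the independent functions:
  [y^{2}]:  2 A^{2} = 2
  [y e^{x}]:  4 A B = 4
  [y e^{y}]:  2 A C = 2
  [e^{x} e^{y}]:  2 B C = 2
  [e^{2 y}]:  \frac{C^{2}}{2} = \frac{1}{2}
These equations allow (A, B, C) = (-1, -1, -1) or (1, 1, 1).
Impose the point condition(s):
  u(0, 0) = 2  ⟹  B + C = 2
Only A = 1, B = 1, C = 1 satisfies everything.
Hence u(x, y) = y^{2} + e^{x} + e^{y}.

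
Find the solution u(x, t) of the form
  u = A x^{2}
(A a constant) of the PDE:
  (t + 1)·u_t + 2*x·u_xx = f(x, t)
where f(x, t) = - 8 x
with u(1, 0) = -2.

Answer: u(x, t) = - 2 x^{2}

Derivation:
Substitute the ansatz u = A x^{2} into the left-hand side.
Derivatives of the ansatz:
  u_t = 0
  u_xx = 2 A
Term by term:
  (t + 1)·u_t = 0
  2*x·u_xx = 4 A x
So the left-hand side equals
  4 A x
This must equal f(x, t) = - 8 x identically.
Matching coefficients of the independent functions:
  [x]:  4 A = -8
Solving: A = -2.
Check against the point condition:
  u(1, 0) = -2  ⟹  A = -2  ✓
Hence u(x, t) = - 2 x^{2}.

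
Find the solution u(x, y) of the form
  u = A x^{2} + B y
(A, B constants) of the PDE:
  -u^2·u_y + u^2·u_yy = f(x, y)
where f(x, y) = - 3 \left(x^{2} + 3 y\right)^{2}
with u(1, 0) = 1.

Substitute the ansatz u = A x^{2} + B y into the left-hand side.
Derivatives of the ansatz:
  u_y = B
  u_yy = 0
Term by term:
  -u^2·u_y = - A^{2} B x^{4} - 2 A B^{2} x^{2} y - B^{3} y^{2}
  u^2·u_yy = 0
So the left-hand side equals
  - A^{2} B x^{4} - 2 A B^{2} x^{2} y - B^{3} y^{2}
This must equal f(x, y) identically; expanded, f = - 3 x^{4} - 18 x^{2} y - 27 y^{2}.
Matching coefficients of the independent functions:
  [x^{4}]:  - A^{2} B = -3
  [y^{2}]:  - B^{3} = -27
  [x^{2} y]:  - 2 A B^{2} = -18
Solving: A = 1, B = 3.
Check against the point condition:
  u(1, 0) = 1  ⟹  A = 1  ✓
Hence u(x, y) = x^{2} + 3 y.

Answer: u(x, y) = x^{2} + 3 y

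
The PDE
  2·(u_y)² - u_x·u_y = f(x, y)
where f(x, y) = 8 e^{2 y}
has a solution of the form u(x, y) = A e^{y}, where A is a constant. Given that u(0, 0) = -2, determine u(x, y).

Substitute the ansatz u = A e^{y} into the left-hand side.
Derivatives of the ansatz:
  u_y = A e^{y}
  u_x = 0
Term by term:
  2·(u_y)² = 2 A^{2} e^{2 y}
  -u_x·u_y = 0
So the left-hand side equals
  2 A^{2} e^{2 y}
This must equal f(x, y) = 8 e^{2 y} identically.
Matching coefficients of the independent functions:
  [e^{2 y}]:  2 A^{2} = 8
These equations allow (A) = (-2) or (2).
Impose the point condition(s):
  u(0, 0) = -2  ⟹  A = -2
Only A = -2 satisfies everything.
Hence u(x, y) = - 2 e^{y}.

Answer: u(x, y) = - 2 e^{y}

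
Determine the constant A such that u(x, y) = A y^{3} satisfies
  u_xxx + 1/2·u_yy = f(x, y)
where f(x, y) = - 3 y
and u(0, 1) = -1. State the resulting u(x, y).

Substitute the ansatz u = A y^{3} into the left-hand side.
Derivatives of the ansatz:
  u_xxx = 0
  u_yy = 6 A y
Term by term:
  u_xxx = 0
  1/2·u_yy = 3 A y
So the left-hand side equals
  3 A y
This must equal f(x, y) = - 3 y identically.
Matching coefficients of the independent functions:
  [y]:  3 A = -3
Solving: A = -1.
Check against the point condition:
  u(0, 1) = -1  ⟹  A = -1  ✓
Hence u(x, y) = - y^{3}.

Answer: u(x, y) = - y^{3}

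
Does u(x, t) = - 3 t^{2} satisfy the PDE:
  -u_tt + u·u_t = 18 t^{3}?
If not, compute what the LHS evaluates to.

Evaluate each term of the left-hand side for u = - 3 t^{2}.
Derivatives:
  u_tt = -6
  u_t = - 6 t
Terms:
  -u_tt = 6
  u·u_t = 18 t^{3}
Sum: LHS = 18 t^{3} + 6
Given right-hand side: 18 t^{3}. Difference LHS − RHS = 6 ≠ 0, so u is not a solution.

Answer: No, the LHS evaluates to 18 t^{3} + 6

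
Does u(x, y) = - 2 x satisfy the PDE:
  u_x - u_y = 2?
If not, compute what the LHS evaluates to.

Evaluate each term of the left-hand side for u = - 2 x.
Derivatives:
  u_x = -2
  u_y = 0
Terms:
  u_x = -2
  -u_y = 0
Sum: LHS = -2
Given right-hand side: 2. Difference LHS − RHS = -4 ≠ 0, so u is not a solution.

Answer: No, the LHS evaluates to -2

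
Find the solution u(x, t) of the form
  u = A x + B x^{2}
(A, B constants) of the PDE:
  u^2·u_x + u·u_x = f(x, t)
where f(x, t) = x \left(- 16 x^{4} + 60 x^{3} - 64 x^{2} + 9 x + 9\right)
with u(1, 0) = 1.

Substitute the ansatz u = A x + B x^{2} into the left-hand side.
Derivatives of the ansatz:
  u_x = A + 2 B x
Term by term:
  u^2·u_x = A^{3} x^{2} + 4 A^{2} B x^{3} + 5 A B^{2} x^{4} + 2 B^{3} x^{5}
  u·u_x = A^{2} x + 3 A B x^{2} + 2 B^{2} x^{3}
So the left-hand side equals
  A^{3} x^{2} + 4 A^{2} B x^{3} + A^{2} x + 5 A B^{2} x^{4} + 3 A B x^{2} + 2 B^{3} x^{5} + 2 B^{2} x^{3}
This must equal f(x, t) identically; expanded, f = - 16 x^{5} + 60 x^{4} - 64 x^{3} + 9 x^{2} + 9 x.
Matching coefficients of the independent functions:
  [x]:  A^{2} = 9
  [x^{2}]:  A^{3} + 3 A B = 9
  [x^{3}]:  4 A^{2} B + 2 B^{2} = -64
  [x^{4}]:  5 A B^{2} = 60
  [x^{5}]:  2 B^{3} = -16
Solving: A = 3, B = -2.
Check against the point condition:
  u(1, 0) = 1  ⟹  A + B = 1  ✓
Hence u(x, t) = - 2 x^{2} + 3 x.

Answer: u(x, t) = - 2 x^{2} + 3 x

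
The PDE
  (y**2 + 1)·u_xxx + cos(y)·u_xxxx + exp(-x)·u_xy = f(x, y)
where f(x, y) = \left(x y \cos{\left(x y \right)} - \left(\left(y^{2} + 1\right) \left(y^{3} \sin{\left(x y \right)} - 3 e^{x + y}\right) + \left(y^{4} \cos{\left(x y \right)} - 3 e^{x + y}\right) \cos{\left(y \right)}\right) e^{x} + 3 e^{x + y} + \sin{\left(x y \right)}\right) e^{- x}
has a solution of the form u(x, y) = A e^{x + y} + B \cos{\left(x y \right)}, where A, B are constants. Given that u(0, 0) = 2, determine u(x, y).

Substitute the ansatz u = A e^{x + y} + B \cos{\left(x y \right)} into the left-hand side.
Derivatives of the ansatz:
  u_xxx = A e^{x} e^{y} + B y^{3} \sin{\left(x y \right)}
  u_xxxx = A e^{x} e^{y} + B y^{4} \cos{\left(x y \right)}
  u_xy = A e^{x} e^{y} - B x y \cos{\left(x y \right)} - B \sin{\left(x y \right)}
Term by term:
  (y**2 + 1)·u_xxx = A y^{2} e^{x} e^{y} + A e^{x} e^{y} + B y^{5} \sin{\left(x y \right)} + B y^{3} \sin{\left(x y \right)}
  cos(y)·u_xxxx = A e^{x} e^{y} \cos{\left(y \right)} + B y^{4} \cos{\left(y \right)} \cos{\left(x y \right)}
  exp(-x)·u_xy = A e^{y} - B x y e^{- x} \cos{\left(x y \right)} - B e^{- x} \sin{\left(x y \right)}
So the left-hand side equals
  A y^{2} e^{x} e^{y} + A e^{x} e^{y} \cos{\left(y \right)} + A e^{x} e^{y} + A e^{y} - B x y e^{- x} \cos{\left(x y \right)} + B y^{5} \sin{\left(x y \right)} + B y^{4} \cos{\left(y \right)} \cos{\left(x y \right)} + B y^{3} \sin{\left(x y \right)} - B e^{- x} \sin{\left(x y \right)}
This must equal f(x, y) identically; expanded, f = x y e^{- x} \cos{\left(x y \right)} - y^{5} \sin{\left(x y \right)} - y^{4} \cos{\left(y \right)} \cos{\left(x y \right)} - y^{3} \sin{\left(x y \right)} + 3 y^{2} e^{x} e^{y} + 3 e^{x} e^{y} \cos{\left(y \right)} + 3 e^{x} e^{y} + 3 e^{y} + e^{- x} \sin{\left(x y \right)}.
Matching coefficients of the independent functions:
  [y^{3} \sin{\left(x y \right)}, y^{5} \sin{\left(x y \right)}, y^{4} \cos{\left(y \right)} \cos{\left(x y \right)}]:  B = -1
  [e^{- x} \sin{\left(x y \right)}, x y e^{- x} \cos{\left(x y \right)}]:  - B = 1
  [e^{x} e^{y}, y^{2} e^{x} e^{y}, e^{x} e^{y} \cos{\left(y \right)}, e^{y}]:  A = 3
Solving: A = 3, B = -1.
Check against the point condition:
  u(0, 0) = 2  ⟹  A + B = 2  ✓
Hence u(x, y) = 3 e^{x + y} - \cos{\left(x y \right)}.

Answer: u(x, y) = 3 e^{x + y} - \cos{\left(x y \right)}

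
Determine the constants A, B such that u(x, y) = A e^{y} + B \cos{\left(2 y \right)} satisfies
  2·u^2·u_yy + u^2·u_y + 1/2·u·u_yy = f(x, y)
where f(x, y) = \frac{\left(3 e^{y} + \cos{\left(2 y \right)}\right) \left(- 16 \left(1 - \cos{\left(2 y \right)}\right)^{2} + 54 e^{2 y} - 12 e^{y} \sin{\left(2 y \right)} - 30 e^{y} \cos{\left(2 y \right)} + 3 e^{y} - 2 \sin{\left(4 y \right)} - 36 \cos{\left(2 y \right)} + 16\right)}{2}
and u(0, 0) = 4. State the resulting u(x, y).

Answer: u(x, y) = 3 e^{y} + \cos{\left(2 y \right)}

Derivation:
Substitute the ansatz u = A e^{y} + B \cos{\left(2 y \right)} into the left-hand side.
Derivatives of the ansatz:
  u_yy = A e^{y} - 4 B \cos{\left(2 y \right)}
  u_y = A e^{y} - 2 B \sin{\left(2 y \right)}
Term by term:
  2·u^2·u_yy = 2 A^{3} e^{3 y} - 4 A^{2} B e^{2 y} \cos{\left(2 y \right)} - 14 A B^{2} e^{y} \cos^{2}{\left(2 y \right)} - 8 B^{3} \cos^{3}{\left(2 y \right)}
  u^2·u_y = A^{3} e^{3 y} - 2 A^{2} B e^{2 y} \sin{\left(2 y \right)} + 2 A^{2} B e^{2 y} \cos{\left(2 y \right)} - 4 A B^{2} e^{y} \sin{\left(2 y \right)} \cos{\left(2 y \right)} + A B^{2} e^{y} \cos^{2}{\left(2 y \right)} - 2 B^{3} \sin{\left(2 y \right)} \cos^{2}{\left(2 y \right)}
  1/2·u·u_yy = \frac{A^{2} e^{2 y}}{2} - \frac{3 A B e^{y} \cos{\left(2 y \right)}}{2} - 2 B^{2} \cos^{2}{\left(2 y \right)}
So the left-hand side equals
  3 A^{3} e^{3 y} - 2 A^{2} B e^{2 y} \sin{\left(2 y \right)} - 2 A^{2} B e^{2 y} \cos{\left(2 y \right)} + \frac{A^{2} e^{2 y}}{2} - 4 A B^{2} e^{y} \sin{\left(2 y \right)} \cos{\left(2 y \right)} - 13 A B^{2} e^{y} \cos^{2}{\left(2 y \right)} - \frac{3 A B e^{y} \cos{\left(2 y \right)}}{2} - 2 B^{3} \sin{\left(2 y \right)} \cos^{2}{\left(2 y \right)} - 8 B^{3} \cos^{3}{\left(2 y \right)} - 2 B^{2} \cos^{2}{\left(2 y \right)}
This must equal f(x, y) identically; expanded, f = 81 e^{3 y} - 18 e^{2 y} \sin{\left(2 y \right)} - 18 e^{2 y} \cos{\left(2 y \right)} + \frac{9 e^{2 y}}{2} - 12 e^{y} \sin{\left(2 y \right)} \cos{\left(2 y \right)} - 39 e^{y} \cos^{2}{\left(2 y \right)} - \frac{9 e^{y} \cos{\left(2 y \right)}}{2} - 2 \sin{\left(2 y \right)} \cos^{2}{\left(2 y \right)} - 8 \cos^{3}{\left(2 y \right)} - 2 \cos^{2}{\left(2 y \right)}.
Matching coefficients of the independent functions:
  [e^{y} \cos{\left(2 y \right)}]:  - \frac{3 A B}{2} = - \frac{9}{2}
  [e^{y} \cos^{2}{\left(2 y \right)}]:  - 13 A B^{2} = -39
  [e^{2 y} \sin{\left(2 y \right)}, e^{2 y} \cos{\left(2 y \right)}]:  - 2 A^{2} B = -18
  [\sin{\left(2 y \right)} \cos^{2}{\left(2 y \right)}]:  - 2 B^{3} = -2
  [e^{y} \sin{\left(2 y \right)} \cos{\left(2 y \right)}]:  - 4 A B^{2} = -12
  [e^{2 y}]:  \frac{A^{2}}{2} = \frac{9}{2}
  [e^{3 y}]:  3 A^{3} = 81
  [\cos^{2}{\left(2 y \right)}]:  - 2 B^{2} = -2
  [\cos^{3}{\left(2 y \right)}]:  - 8 B^{3} = -8
Solving: A = 3, B = 1.
Check against the point condition:
  u(0, 0) = 4  ⟹  A + B = 4  ✓
Hence u(x, y) = 3 e^{y} + \cos{\left(2 y \right)}.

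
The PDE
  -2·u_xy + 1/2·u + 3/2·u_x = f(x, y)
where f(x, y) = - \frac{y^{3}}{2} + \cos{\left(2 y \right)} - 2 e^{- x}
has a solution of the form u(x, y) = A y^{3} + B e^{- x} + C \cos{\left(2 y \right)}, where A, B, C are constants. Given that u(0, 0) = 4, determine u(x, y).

Substitute the ansatz u = A y^{3} + B e^{- x} + C \cos{\left(2 y \right)} into the left-hand side.
Derivatives of the ansatz:
  u_xy = 0
  u_x = - B e^{- x}
Term by term:
  -2·u_xy = 0
  1/2·u = \frac{A y^{3}}{2} + \frac{B e^{- x}}{2} + \frac{C \cos{\left(2 y \right)}}{2}
  3/2·u_x = - \frac{3 B e^{- x}}{2}
So the left-hand side equals
  \frac{A y^{3}}{2} - B e^{- x} + \frac{C \cos{\left(2 y \right)}}{2}
This must equal f(x, y) = - \frac{y^{3}}{2} + \cos{\left(2 y \right)} - 2 e^{- x} identically.
Matching coefficients of the independent functions:
  [y^{3}]:  \frac{A}{2} = - \frac{1}{2}
  [e^{- x}]:  - B = -2
  [\cos{\left(2 y \right)}]:  \frac{C}{2} = 1
Solving: A = -1, B = 2, C = 2.
Check against the point condition:
  u(0, 0) = 4  ⟹  B + C = 4  ✓
Hence u(x, y) = - y^{3} + 2 \cos{\left(2 y \right)} + 2 e^{- x}.

Answer: u(x, y) = - y^{3} + 2 \cos{\left(2 y \right)} + 2 e^{- x}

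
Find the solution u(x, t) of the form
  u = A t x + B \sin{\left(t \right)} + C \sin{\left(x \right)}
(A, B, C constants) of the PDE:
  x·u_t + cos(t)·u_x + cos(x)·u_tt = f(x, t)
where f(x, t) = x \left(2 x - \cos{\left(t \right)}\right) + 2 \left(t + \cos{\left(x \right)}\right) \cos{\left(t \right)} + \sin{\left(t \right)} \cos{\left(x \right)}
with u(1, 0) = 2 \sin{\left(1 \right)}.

Answer: u(x, t) = 2 t x - \sin{\left(t \right)} + 2 \sin{\left(x \right)}

Derivation:
Substitute the ansatz u = A t x + B \sin{\left(t \right)} + C \sin{\left(x \right)} into the left-hand side.
Derivatives of the ansatz:
  u_t = A x + B \cos{\left(t \right)}
  u_x = A t + C \cos{\left(x \right)}
  u_tt = - B \sin{\left(t \right)}
Term by term:
  x·u_t = A x^{2} + B x \cos{\left(t \right)}
  cos(t)·u_x = A t \cos{\left(t \right)} + C \cos{\left(t \right)} \cos{\left(x \right)}
  cos(x)·u_tt = - B \sin{\left(t \right)} \cos{\left(x \right)}
So the left-hand side equals
  A t \cos{\left(t \right)} + A x^{2} + B x \cos{\left(t \right)} - B \sin{\left(t \right)} \cos{\left(x \right)} + C \cos{\left(t \right)} \cos{\left(x \right)}
This must equal f(x, t) identically; expanded, f = 2 t \cos{\left(t \right)} + 2 x^{2} - x \cos{\left(t \right)} + \sin{\left(t \right)} \cos{\left(x \right)} + 2 \cos{\left(t \right)} \cos{\left(x \right)}.
Matching coefficients of the independent functions:
  [x^{2}, t \cos{\left(t \right)}]:  A = 2
  [x \cos{\left(t \right)}]:  B = -1
  [\sin{\left(t \right)} \cos{\left(x \right)}]:  - B = 1
  [\cos{\left(t \right)} \cos{\left(x \right)}]:  C = 2
Solving: A = 2, B = -1, C = 2.
Check against the point condition:
  u(1, 0) = 2 \sin{\left(1 \right)}  ⟹  C \sin{\left(1 \right)} = 2 \sin{\left(1 \right)}  ✓
Hence u(x, t) = 2 t x - \sin{\left(t \right)} + 2 \sin{\left(x \right)}.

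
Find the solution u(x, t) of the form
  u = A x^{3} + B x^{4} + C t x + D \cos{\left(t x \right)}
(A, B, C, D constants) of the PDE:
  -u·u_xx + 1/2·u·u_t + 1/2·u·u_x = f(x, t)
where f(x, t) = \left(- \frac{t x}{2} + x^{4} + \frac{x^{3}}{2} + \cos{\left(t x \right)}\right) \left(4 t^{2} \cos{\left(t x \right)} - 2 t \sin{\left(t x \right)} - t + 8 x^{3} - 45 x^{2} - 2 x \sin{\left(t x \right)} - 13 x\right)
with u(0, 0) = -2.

Substitute the ansatz u = A x^{3} + B x^{4} + C t x + D \cos{\left(t x \right)} into the left-hand side.
Derivatives of the ansatz:
  u_xx = 6 A x + 12 B x^{2} - D t^{2} \cos{\left(t x \right)}
  u_t = C x - D x \sin{\left(t x \right)}
  u_x = 3 A x^{2} + 4 B x^{3} + C t - D t \sin{\left(t x \right)}
Term by term:
  -u·u_xx = - 6 A^{2} x^{4} - 18 A B x^{5} - 6 A C t x^{2} + A D t^{2} x^{3} \cos{\left(t x \right)} - 6 A D x \cos{\left(t x \right)} - 12 B^{2} x^{6} - 12 B C t x^{3} + B D t^{2} x^{4} \cos{\left(t x \right)} - 12 B D x^{2} \cos{\left(t x \right)} + C D t^{3} x \cos{\left(t x \right)} + D^{2} t^{2} \cos^{2}{\left(t x \right)}
  1/2·u·u_t = \frac{A C x^{4}}{2} - \frac{A D x^{4} \sin{\left(t x \right)}}{2} + \frac{B C x^{5}}{2} - \frac{B D x^{5} \sin{\left(t x \right)}}{2} + \frac{C^{2} t x^{2}}{2} - \frac{C D t x^{2} \sin{\left(t x \right)}}{2} + \frac{C D x \cos{\left(t x \right)}}{2} - \frac{D^{2} x \sin{\left(t x \right)} \cos{\left(t x \right)}}{2}
  1/2·u·u_x = \frac{3 A^{2} x^{5}}{2} + \frac{7 A B x^{6}}{2} + 2 A C t x^{3} - \frac{A D t x^{3} \sin{\left(t x \right)}}{2} + \frac{3 A D x^{2} \cos{\left(t x \right)}}{2} + 2 B^{2} x^{7} + \frac{5 B C t x^{4}}{2} - \frac{B D t x^{4} \sin{\left(t x \right)}}{2} + 2 B D x^{3} \cos{\left(t x \right)} + \frac{C^{2} t^{2} x}{2} - \frac{C D t^{2} x \sin{\left(t x \right)}}{2} + \frac{C D t \cos{\left(t x \right)}}{2} - \frac{D^{2} t \sin{\left(t x \right)} \cos{\left(t x \right)}}{2}
Sum these and collect like terms in the independent variables.
This must equal f(x, t) identically; expanded, f = - 2 t^{3} x \cos{\left(t x \right)} + 4 t^{2} x^{4} \cos{\left(t x \right)} + 2 t^{2} x^{3} \cos{\left(t x \right)} + t^{2} x \sin{\left(t x \right)} + \frac{t^{2} x}{2} + 4 t^{2} \cos^{2}{\left(t x \right)} - 2 t x^{4} \sin{\left(t x \right)} - 5 t x^{4} - t x^{3} \sin{\left(t x \right)} + 22 t x^{3} + t x^{2} \sin{\left(t x \right)} + \frac{13 t x^{2}}{2} - 2 t \sin{\left(t x \right)} \cos{\left(t x \right)} - t \cos{\left(t x \right)} + 8 x^{7} - 41 x^{6} - 2 x^{5} \sin{\left(t x \right)} - \frac{71 x^{5}}{2} - x^{4} \sin{\left(t x \right)} - \frac{13 x^{4}}{2} + 8 x^{3} \cos{\left(t x \right)} - 45 x^{2} \cos{\left(t x \right)} - 2 x \sin{\left(t x \right)} \cos{\left(t x \right)} - 13 x \cos{\left(t x \right)}.
Matching coefficients of the independent functions:
(each divided by its leading coefficient; functions giving the same equation are listed together)
  [x^{4}]:  A^{2} - \frac{A C}{12} - \frac{13}{12} = 0
  [x^{5}]:  A^{2} - 12 A B + \frac{B C}{3} + \frac{71}{3} = 0
  [x^{6}]:  A B - \frac{24 B^{2}}{7} + \frac{82}{7} = 0
  [x^{7}]:  B^{2} - 4 = 0
  [t x^{2}]:  A C - \frac{C^{2}}{12} + \frac{13}{12} = 0
  [t x^{3}]:  A C - 6 B C - 11 = 0
  [t x^{4}]:  B C + 2 = 0
  [t \cos{\left(t x \right)}, t x^{2} \sin{\left(t x \right)}, t^{2} x \sin{\left(t x \right)}, …]:  C D + 2 = 0
  [t^{2} x]:  C^{2} - 1 = 0
  [t^{2} \cos^{2}{\left(t x \right)}, t \sin{\left(t x \right)} \cos{\left(t x \right)}, x \sin{\left(t x \right)} \cos{\left(t x \right)}]:  D^{2} - 4 = 0
  [x \cos{\left(t x \right)}]:  A D - \frac{C D}{12} - \frac{13}{6} = 0
  [x^{2} \cos{\left(t x \right)}]:  A D - 8 B D + 30 = 0
  [x^{3} \cos{\left(t x \right)}, x^{5} \sin{\left(t x \right)}, t x^{4} \sin{\left(t x \right)}, …]:  B D - 4 = 0
  [x^{4} \sin{\left(t x \right)}, t x^{3} \sin{\left(t x \right)}, t^{2} x^{3} \cos{\left(t x \right)}]:  A D - 2 = 0
These equations allow (A, B, C, D) = (-1, -2, 1, -2) or (1, 2, -1, 2).
Impose the point condition(s):
  u(0, 0) = -2  ⟹  D = -2
Only A = -1, B = -2, C = 1, D = -2 satisfies everything.
Hence u(x, t) = t x - 2 x^{4} - x^{3} - 2 \cos{\left(t x \right)}.

Answer: u(x, t) = t x - 2 x^{4} - x^{3} - 2 \cos{\left(t x \right)}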